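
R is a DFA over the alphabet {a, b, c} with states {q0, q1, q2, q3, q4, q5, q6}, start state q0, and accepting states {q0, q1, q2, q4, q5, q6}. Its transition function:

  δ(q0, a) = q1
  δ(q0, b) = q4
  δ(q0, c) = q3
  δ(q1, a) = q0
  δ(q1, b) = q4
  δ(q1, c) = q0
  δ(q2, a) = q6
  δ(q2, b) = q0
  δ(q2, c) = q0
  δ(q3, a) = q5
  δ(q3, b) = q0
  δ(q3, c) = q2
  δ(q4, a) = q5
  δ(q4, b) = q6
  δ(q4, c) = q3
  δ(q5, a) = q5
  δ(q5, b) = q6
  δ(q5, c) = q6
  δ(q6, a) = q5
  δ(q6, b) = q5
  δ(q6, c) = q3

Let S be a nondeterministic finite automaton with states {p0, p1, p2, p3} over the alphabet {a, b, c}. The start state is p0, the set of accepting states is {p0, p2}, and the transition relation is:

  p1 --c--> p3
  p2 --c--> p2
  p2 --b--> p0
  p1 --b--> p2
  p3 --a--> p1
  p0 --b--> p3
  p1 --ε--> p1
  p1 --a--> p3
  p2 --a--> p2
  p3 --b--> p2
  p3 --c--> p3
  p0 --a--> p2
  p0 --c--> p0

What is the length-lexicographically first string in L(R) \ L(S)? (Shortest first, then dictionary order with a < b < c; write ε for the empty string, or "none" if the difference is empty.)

b

The string b is accepted by R but not by S.
No shorter string lies in the difference, and b is the lexicographically first length-1 string in L(R) \ L(S).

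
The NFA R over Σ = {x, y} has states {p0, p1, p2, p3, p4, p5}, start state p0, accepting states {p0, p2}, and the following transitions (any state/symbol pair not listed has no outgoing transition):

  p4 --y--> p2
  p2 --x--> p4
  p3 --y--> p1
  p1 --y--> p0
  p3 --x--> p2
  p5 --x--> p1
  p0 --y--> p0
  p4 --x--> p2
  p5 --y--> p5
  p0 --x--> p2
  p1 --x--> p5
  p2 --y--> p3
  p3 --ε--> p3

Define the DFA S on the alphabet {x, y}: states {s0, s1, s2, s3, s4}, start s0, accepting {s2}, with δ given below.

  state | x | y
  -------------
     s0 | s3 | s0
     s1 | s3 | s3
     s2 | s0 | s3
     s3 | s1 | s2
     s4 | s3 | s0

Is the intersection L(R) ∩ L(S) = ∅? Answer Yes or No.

The string xyyy is accepted by both R and S.
Hence L(R) ∩ L(S) ≠ ∅.

No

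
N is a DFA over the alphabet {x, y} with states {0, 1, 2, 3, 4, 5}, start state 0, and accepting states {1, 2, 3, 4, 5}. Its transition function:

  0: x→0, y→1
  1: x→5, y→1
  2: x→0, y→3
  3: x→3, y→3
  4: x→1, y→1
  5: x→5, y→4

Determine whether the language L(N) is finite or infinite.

State 0 is reachable from the start and can reach an accepting state, and it lies on the cycle 0 → 0.
Traversing that cycle any number of times yields accepted strings of unbounded length, so the language is infinite.

infinite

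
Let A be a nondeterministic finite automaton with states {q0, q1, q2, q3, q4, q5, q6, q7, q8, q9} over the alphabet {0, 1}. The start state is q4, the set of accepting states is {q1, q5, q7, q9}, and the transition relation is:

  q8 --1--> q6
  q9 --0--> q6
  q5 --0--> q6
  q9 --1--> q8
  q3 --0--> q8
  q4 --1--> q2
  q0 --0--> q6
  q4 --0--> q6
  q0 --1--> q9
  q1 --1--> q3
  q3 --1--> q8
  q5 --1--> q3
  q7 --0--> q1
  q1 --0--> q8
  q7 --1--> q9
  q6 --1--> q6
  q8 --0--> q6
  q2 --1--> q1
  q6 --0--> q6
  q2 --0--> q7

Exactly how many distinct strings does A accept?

The useful subgraph on states {q1, q2, q4, q7, q9} is acyclic, so L(A) is finite; the longest accepting path visits 4 useful states, giving maximum string length 3.
Counting accepting paths from q4 by length: 2 of length 2, 2 of length 3. Total 4.

4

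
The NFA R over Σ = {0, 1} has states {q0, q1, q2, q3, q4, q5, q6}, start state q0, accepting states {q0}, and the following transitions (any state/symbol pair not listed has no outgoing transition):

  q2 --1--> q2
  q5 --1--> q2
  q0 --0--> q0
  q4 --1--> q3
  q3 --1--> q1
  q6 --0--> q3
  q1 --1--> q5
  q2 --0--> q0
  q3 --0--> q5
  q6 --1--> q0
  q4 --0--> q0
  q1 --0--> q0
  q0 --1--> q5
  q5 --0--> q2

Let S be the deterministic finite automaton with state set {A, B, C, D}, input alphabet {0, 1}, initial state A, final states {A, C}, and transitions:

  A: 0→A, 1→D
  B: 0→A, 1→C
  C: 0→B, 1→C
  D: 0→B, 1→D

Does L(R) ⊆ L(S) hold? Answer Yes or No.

The string 110 is in L(R) but not in L(S).
So L(R) ⊄ L(S).

No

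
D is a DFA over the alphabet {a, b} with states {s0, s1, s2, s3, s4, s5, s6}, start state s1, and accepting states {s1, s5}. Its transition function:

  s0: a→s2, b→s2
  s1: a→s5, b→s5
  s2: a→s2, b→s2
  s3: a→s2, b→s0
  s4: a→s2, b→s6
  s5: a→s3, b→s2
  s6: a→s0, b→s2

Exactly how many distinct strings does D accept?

3

The useful subgraph on states {s1, s5} is acyclic, so L(D) is finite; the longest accepting path visits 2 useful states, giving maximum string length 1.
Counting accepting paths from s1 by length: 1 of length 0, 2 of length 1. Total 3.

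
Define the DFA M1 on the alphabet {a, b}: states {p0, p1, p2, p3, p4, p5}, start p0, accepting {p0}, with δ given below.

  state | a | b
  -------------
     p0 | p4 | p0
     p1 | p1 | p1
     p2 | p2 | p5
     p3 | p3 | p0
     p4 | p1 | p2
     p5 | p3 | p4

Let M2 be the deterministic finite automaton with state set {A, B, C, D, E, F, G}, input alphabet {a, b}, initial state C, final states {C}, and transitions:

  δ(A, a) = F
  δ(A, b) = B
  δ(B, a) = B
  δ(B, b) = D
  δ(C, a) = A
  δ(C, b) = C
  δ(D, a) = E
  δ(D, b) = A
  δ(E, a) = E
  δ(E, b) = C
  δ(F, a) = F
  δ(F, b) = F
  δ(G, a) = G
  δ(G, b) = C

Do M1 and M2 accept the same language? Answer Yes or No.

Yes

Exploring the product automaton M1 × M2 from the start pair (p0, C), following both machines on each input symbol, reaches 6 state pairs: (p0, C), (p4, A), (p1, F), (p2, B), (p5, D), (p3, E).
M1 accepts in {p0} and M2 accepts in {C}. In every reachable pair the two components are either both accepting — (p0, C) — or both non-accepting, so no string is accepted by exactly one of the machines: L(M1) \ L(M2) and L(M2) \ L(M1) are both empty.
Hence every string is accepted by M1 iff it is accepted by M2, and the two languages coincide.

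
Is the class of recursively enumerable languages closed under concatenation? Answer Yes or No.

Yes

Dovetail over all split points of the input and all step bounds t = 1, 2, …, simulating the recogniser for L₁ on the prefix and the recogniser for L₂ on the suffix for t steps; accept if for some split both accept.
So the recursively enumerable languages are closed under concatenation.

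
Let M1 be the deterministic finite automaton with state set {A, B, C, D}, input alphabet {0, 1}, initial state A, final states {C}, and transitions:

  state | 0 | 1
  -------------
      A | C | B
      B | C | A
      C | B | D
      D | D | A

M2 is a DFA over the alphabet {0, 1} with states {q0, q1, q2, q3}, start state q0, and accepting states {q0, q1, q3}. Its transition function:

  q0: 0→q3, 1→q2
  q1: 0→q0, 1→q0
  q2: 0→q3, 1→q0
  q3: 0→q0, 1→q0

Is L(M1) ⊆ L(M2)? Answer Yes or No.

Yes

Exploring the product automaton M1 × M2 from the start pair (A, q0), following both machines on each input symbol, reaches 7 state pairs: (A, q0), (C, q3), (B, q2), (B, q0), (D, q0), (A, q2), (D, q3).
M1 accepts in {C} and M2 accepts in {q0, q1, q3}. The reachable pairs whose M1-component is accepting are (C, q3); in each of them the M2-component is accepting too, so the product for L(M1) \ L(M2) (M1-component accepting, M2-component rejecting) has no reachable accepting pair and the difference is empty.
Hence every string in L(M1) is also in L(M2).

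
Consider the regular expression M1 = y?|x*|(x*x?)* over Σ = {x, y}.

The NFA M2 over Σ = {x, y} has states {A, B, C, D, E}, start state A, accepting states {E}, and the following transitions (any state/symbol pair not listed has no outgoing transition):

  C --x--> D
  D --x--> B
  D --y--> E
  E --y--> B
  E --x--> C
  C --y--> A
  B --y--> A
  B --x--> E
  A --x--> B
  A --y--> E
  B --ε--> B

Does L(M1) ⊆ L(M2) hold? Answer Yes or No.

The empty string ε is in L(M1) but not in L(M2).
So L(M1) ⊄ L(M2).

No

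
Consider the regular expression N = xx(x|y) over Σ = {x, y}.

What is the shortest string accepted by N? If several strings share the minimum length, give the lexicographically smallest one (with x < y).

xxx

By inspection of the expression, no string of length less than 3 matches, and xxx is the lexicographically first match of length 3.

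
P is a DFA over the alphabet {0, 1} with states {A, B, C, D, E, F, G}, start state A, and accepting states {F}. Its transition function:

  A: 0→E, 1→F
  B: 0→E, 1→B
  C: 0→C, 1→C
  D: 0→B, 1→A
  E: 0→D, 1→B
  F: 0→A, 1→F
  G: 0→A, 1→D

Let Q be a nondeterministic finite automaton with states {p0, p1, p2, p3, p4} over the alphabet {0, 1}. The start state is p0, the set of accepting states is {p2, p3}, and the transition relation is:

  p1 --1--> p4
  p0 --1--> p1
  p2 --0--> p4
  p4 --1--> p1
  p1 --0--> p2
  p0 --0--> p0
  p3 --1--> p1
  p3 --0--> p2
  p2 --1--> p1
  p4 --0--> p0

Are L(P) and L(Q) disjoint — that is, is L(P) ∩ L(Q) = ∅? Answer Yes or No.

Exploring the product automaton P × Q from the start pair (A, p0), following both machines on each input symbol, reaches 13 state pairs: (A, p0), (E, p0), (F, p1), (D, p0), (B, p1), (A, p2), (F, p4), (B, p0), (A, p1), (E, p2), (B, p4), (E, p4), (D, p4).
P accepts in {F} and Q accepts in {p2, p3}; no reachable pair has both components accepting, so no string drives both machines to acceptance simultaneously and L(P) ∩ L(Q) = ∅.
So no string is accepted by both, and the intersection is empty.

Yes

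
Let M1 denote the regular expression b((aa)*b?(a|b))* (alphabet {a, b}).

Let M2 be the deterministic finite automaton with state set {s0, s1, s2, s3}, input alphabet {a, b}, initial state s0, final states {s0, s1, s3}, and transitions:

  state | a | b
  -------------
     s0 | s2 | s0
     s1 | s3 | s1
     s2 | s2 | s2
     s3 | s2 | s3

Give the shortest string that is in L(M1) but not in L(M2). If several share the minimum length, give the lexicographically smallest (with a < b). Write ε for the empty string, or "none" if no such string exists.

ba

The string ba is accepted by M1 but not by M2.
No shorter string lies in the difference, and ba is the lexicographically first length-2 string in L(M1) \ L(M2).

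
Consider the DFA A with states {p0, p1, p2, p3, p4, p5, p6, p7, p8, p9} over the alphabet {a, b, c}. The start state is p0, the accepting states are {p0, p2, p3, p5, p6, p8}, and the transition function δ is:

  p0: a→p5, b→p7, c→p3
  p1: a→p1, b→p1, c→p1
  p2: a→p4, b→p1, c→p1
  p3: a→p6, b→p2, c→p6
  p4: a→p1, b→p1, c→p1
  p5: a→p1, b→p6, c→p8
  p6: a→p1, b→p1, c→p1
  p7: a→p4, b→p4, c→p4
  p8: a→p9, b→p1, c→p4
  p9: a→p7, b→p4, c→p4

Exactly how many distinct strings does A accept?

8

The useful subgraph on states {p0, p2, p3, p5, p6, p8} is acyclic, so L(A) is finite; the longest accepting path visits 3 useful states, giving maximum string length 2.
Counting accepting paths from p0 by length: 1 of length 0, 2 of length 1, 5 of length 2. Total 8.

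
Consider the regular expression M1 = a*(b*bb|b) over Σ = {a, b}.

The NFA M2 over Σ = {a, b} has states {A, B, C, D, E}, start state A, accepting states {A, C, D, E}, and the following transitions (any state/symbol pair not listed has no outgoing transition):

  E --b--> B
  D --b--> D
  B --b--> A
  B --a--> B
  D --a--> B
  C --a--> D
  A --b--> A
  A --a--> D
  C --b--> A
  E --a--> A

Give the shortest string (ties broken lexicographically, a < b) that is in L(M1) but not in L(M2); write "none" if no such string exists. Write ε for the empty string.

none

Converting the expression M1 to a DFA (subset construction, then merging equivalent states) gives the minimal DFA with states {r0, r1, r2}, start state r0, accepting states {r1} and transitions r0: a→r0, b→r1; r1: a→r2, b→r1; r2: a→r2, b→r2.
Exploring the product automaton M1 × M2 from the start pair (r0, A), following both machines on each input symbol, reaches 8 state pairs: (r0, A), (r0, D), (r1, A), (r0, B), (r1, D), (r2, D), (r2, B), (r2, A).
M1 accepts in {r1} and M2 accepts in {A, C, D, E}. The reachable pairs whose M1-component is accepting are (r1, A), (r1, D); in each of them the M2-component is accepting too, so the product for L(M1) \ L(M2) (M1-component accepting, M2-component rejecting) has no reachable accepting pair and the difference is empty.
So every string accepted by M1 is also accepted by M2: L(M1) \ L(M2) = ∅ and there is no such string.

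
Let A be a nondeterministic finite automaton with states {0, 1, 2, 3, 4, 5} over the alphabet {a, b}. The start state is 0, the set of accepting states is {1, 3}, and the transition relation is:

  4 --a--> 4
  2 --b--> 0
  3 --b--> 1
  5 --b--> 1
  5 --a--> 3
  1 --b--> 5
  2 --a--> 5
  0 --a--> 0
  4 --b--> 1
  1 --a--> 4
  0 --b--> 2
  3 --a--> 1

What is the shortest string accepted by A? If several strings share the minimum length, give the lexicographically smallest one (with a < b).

A breadth-first search from 0 reaches an accepting state first via the path 0 → 2 → 5 → 3 on input baa.
No string of length < 3 is accepted (BFS exhausts all shorter strings without reaching an accepting state), and baa is the lexicographically least accepting string of length 3.

baa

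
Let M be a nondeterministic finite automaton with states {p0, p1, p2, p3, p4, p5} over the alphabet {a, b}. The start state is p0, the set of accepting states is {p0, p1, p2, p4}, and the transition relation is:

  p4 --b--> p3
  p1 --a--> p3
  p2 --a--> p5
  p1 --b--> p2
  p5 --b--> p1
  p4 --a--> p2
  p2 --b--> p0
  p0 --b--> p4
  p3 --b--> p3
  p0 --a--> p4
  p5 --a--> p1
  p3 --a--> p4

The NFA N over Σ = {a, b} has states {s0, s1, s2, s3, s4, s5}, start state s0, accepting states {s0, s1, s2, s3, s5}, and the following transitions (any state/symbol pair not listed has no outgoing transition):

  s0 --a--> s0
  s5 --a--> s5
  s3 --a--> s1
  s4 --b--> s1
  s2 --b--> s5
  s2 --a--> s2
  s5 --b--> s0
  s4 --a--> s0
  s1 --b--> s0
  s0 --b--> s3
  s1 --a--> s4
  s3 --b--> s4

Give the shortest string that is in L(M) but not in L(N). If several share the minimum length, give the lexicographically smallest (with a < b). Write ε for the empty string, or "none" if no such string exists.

aabb

The string aabb is accepted by M but not by N.
No shorter string lies in the difference, and aabb is the lexicographically first length-4 string in L(M) \ L(N).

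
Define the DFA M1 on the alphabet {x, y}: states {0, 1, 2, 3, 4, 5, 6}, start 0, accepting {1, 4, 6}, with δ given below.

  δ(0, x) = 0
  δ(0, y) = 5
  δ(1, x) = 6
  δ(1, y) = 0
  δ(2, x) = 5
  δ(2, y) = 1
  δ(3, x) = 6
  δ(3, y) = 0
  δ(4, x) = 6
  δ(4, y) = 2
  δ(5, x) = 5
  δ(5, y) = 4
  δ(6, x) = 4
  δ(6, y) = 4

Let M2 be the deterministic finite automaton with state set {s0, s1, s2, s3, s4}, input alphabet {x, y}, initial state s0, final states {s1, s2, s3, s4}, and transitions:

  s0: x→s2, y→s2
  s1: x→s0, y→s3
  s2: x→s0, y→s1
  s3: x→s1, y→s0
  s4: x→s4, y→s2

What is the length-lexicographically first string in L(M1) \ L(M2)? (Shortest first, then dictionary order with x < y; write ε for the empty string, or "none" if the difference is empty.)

yyx

The string yyx is accepted by M1 but not by M2.
No shorter string lies in the difference, and yyx is the lexicographically first length-3 string in L(M1) \ L(M2).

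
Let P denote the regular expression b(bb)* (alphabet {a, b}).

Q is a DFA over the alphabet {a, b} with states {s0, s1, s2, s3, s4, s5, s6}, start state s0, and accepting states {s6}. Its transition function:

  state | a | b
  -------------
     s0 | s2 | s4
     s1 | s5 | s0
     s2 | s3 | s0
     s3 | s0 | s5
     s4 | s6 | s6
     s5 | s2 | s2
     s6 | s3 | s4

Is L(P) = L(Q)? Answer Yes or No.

The string b is accepted by P but rejected by Q.
So L(P) ≠ L(Q).

No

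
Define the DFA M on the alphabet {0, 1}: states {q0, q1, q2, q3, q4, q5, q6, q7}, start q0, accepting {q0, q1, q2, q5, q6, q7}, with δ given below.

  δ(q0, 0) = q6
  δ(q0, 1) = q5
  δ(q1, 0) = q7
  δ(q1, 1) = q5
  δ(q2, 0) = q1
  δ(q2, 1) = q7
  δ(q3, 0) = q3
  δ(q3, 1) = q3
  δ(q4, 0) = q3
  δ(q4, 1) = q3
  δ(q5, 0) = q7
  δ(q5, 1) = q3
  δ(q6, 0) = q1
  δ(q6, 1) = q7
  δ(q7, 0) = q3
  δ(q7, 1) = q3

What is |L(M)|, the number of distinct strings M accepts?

9

The useful subgraph on states {q0, q1, q5, q6, q7} is acyclic, so L(M) is finite; the longest accepting path visits 5 useful states, giving maximum string length 4.
Counting accepting paths from q0 by length: 1 of length 0, 2 of length 1, 3 of length 2, 2 of length 3, 1 of length 4. Total 9.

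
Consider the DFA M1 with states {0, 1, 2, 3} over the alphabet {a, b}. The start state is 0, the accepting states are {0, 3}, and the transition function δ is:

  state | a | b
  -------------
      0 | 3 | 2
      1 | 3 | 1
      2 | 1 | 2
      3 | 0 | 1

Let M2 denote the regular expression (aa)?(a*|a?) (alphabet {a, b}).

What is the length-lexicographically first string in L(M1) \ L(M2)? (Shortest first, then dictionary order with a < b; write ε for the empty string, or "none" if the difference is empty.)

aba

The string aba is accepted by M1 but not by M2.
No shorter string lies in the difference, and aba is the lexicographically first length-3 string in L(M1) \ L(M2).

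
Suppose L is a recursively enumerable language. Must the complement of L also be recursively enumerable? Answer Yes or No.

If both L and its complement were r.e., running the two recognisers in parallel would decide L, so L would be recursive; but there are r.e. languages that are not recursive (e.g. the halting problem), and their complements are therefore not r.e.

No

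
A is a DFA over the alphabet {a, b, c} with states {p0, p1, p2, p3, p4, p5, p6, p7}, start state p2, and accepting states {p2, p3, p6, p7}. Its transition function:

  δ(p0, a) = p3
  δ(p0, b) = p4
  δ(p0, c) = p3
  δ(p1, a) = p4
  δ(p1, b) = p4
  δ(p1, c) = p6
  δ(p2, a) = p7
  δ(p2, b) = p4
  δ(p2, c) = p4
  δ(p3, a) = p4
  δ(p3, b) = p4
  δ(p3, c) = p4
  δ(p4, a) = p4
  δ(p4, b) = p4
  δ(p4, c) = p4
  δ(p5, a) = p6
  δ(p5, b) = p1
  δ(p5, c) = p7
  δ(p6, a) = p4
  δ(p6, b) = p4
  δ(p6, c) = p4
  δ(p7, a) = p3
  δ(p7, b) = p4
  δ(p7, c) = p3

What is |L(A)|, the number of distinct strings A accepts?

The useful subgraph on states {p2, p3, p7} is acyclic, so L(A) is finite; the longest accepting path visits 3 useful states, giving maximum string length 2.
Counting accepting paths from p2 by length: 1 of length 0, 1 of length 1, 2 of length 2. Total 4.

4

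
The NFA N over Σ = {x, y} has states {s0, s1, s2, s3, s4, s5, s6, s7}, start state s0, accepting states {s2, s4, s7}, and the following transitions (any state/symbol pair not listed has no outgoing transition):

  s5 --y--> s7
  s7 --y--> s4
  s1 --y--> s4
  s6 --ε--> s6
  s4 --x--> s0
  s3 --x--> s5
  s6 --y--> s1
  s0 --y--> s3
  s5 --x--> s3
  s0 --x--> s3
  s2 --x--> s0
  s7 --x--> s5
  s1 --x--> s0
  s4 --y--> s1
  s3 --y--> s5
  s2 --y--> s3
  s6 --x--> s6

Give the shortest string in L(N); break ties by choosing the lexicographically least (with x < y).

A breadth-first search from s0 reaches an accepting state first via the path s0 → s3 → s5 → s7 on input xxy.
No string of length < 3 is accepted (BFS exhausts all shorter strings without reaching an accepting state), and xxy is the lexicographically least accepting string of length 3.

xxy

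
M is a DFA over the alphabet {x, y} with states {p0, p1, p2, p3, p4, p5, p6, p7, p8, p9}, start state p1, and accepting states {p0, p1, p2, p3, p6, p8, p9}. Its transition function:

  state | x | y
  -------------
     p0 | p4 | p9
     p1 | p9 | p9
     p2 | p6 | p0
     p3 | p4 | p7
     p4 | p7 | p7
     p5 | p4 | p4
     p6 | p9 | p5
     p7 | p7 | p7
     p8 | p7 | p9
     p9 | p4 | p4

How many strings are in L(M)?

The useful subgraph on states {p1, p9} is acyclic, so L(M) is finite; the longest accepting path visits 2 useful states, giving maximum string length 1.
Counting accepting paths from p1 by length: 1 of length 0, 2 of length 1. Total 3.

3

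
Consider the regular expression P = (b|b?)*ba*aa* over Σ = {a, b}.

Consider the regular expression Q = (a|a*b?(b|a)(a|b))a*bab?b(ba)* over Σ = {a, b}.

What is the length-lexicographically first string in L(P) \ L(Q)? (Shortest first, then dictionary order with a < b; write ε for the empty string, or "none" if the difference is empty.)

The string ba is accepted by P but not by Q.
No shorter string lies in the difference, and ba is the lexicographically first length-2 string in L(P) \ L(Q).

ba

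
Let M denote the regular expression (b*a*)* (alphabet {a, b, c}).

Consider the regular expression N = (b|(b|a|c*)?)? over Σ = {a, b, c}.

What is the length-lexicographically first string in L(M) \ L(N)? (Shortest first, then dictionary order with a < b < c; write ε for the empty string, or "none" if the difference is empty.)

aa

The string aa is accepted by M but not by N.
No shorter string lies in the difference, and aa is the lexicographically first length-2 string in L(M) \ L(N).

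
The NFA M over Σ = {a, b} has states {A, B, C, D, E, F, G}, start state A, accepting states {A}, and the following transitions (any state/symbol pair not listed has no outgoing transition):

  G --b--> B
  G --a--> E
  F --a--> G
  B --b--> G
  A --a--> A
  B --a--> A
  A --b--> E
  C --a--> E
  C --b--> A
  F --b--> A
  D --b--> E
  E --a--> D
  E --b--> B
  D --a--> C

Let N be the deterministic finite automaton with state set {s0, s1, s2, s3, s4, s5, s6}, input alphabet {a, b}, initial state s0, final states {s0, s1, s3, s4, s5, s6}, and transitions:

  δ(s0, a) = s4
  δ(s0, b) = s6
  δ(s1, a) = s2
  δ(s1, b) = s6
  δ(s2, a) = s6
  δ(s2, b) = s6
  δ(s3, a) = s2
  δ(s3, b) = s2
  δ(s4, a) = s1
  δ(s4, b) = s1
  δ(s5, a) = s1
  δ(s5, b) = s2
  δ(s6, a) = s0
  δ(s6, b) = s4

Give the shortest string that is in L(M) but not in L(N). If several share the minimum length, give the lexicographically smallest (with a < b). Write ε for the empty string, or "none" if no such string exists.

The string aaa is accepted by M but not by N.
No shorter string lies in the difference, and aaa is the lexicographically first length-3 string in L(M) \ L(N).

aaa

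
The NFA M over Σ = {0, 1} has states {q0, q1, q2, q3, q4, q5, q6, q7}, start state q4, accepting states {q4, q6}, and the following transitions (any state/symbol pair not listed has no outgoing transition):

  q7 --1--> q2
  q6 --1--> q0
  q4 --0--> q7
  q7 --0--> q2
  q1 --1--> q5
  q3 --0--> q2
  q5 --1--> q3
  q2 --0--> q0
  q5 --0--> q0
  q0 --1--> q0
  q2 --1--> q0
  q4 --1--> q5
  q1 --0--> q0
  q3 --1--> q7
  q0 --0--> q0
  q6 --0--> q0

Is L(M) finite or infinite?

finite

The useful states (reachable from q4 and able to reach an accepting state) are {q4}.
Restricted to these states the transition graph has no cycle, so every accepting path has bounded length and L is finite.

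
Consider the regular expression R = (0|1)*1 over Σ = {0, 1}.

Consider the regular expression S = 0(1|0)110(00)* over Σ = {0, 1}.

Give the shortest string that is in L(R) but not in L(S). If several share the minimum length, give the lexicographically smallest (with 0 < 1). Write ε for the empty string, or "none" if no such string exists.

The string 1 is accepted by R but not by S.
No shorter string lies in the difference, and 1 is the lexicographically first length-1 string in L(R) \ L(S).

1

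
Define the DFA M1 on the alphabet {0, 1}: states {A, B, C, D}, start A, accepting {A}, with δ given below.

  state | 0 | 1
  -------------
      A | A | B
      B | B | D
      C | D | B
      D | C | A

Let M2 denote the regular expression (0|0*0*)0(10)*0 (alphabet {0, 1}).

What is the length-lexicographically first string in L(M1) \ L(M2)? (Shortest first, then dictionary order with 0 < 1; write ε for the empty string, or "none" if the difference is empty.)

The empty string ε is accepted by M1 but not by M2.
Since ε is the unique shortest string, it is the required witness.

ε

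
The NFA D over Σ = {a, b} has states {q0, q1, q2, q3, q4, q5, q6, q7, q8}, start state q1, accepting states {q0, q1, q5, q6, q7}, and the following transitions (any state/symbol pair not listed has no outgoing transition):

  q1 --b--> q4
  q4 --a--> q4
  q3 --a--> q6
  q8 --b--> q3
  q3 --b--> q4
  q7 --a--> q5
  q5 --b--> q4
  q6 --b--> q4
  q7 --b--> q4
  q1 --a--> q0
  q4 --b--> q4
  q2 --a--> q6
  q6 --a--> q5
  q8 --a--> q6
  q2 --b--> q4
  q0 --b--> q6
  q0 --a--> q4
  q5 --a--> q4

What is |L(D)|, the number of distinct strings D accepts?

4

The useful subgraph on states {q0, q1, q5, q6} is acyclic, so L(D) is finite; the longest accepting path visits 4 useful states, giving maximum string length 3.
Counting accepting paths from q1 by length: 1 of length 0, 1 of length 1, 1 of length 2, 1 of length 3. Total 4.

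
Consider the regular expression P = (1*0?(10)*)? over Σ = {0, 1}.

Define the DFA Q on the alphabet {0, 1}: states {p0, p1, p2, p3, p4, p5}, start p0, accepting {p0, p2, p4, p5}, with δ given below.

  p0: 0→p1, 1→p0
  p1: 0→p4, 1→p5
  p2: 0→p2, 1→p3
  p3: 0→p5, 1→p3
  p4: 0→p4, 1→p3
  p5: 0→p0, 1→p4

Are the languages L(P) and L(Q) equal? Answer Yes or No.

The string 0 is accepted by P but rejected by Q.
So L(P) ≠ L(Q).

No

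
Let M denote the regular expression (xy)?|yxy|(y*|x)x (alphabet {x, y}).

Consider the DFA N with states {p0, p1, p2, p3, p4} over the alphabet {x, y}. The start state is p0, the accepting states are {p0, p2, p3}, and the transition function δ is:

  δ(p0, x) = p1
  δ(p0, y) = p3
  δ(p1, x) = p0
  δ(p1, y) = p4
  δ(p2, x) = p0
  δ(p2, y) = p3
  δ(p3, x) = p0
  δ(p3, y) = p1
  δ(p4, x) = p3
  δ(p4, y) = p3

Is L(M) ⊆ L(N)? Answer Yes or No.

No

The string x is in L(M) but not in L(N).
So L(M) ⊄ L(N).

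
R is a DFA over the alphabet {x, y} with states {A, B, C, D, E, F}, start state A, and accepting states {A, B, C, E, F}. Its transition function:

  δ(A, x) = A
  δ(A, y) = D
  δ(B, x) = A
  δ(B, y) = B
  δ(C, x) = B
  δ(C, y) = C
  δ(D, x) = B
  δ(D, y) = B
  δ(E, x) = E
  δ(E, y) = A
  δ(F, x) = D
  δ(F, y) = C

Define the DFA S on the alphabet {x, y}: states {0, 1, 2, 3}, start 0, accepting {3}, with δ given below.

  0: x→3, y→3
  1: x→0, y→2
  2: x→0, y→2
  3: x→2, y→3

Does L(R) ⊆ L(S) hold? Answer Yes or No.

No

The empty string ε is in L(R) but not in L(S).
So L(R) ⊄ L(S).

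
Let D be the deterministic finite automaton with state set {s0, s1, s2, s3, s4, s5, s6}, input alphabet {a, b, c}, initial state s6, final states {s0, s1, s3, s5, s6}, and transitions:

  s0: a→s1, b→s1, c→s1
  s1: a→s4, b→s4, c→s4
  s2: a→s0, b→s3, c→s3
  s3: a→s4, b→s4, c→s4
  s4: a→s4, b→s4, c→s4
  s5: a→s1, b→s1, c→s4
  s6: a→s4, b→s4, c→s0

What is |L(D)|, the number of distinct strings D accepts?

The useful subgraph on states {s0, s1, s6} is acyclic, so L(D) is finite; the longest accepting path visits 3 useful states, giving maximum string length 2.
Counting accepting paths from s6 by length: 1 of length 0, 1 of length 1, 3 of length 2. Total 5.

5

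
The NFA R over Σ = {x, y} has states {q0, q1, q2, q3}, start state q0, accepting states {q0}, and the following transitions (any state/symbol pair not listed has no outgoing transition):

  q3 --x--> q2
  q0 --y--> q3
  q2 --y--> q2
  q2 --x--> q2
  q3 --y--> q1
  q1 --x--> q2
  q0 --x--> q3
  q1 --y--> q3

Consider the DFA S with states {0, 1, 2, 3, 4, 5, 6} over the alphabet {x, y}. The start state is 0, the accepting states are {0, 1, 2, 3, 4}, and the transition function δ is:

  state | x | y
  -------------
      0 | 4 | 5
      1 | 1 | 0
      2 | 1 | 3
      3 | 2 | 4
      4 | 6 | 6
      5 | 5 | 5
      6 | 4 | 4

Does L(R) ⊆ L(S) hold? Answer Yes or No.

Exploring the product automaton R × S from the start pair (q0, 0), following both machines on each input symbol, reaches 8 state pairs: (q0, 0), (q3, 4), (q3, 5), (q2, 6), (q1, 6), (q2, 5), (q1, 5), (q2, 4).
R accepts in {q0} and S accepts in {0, 1, 2, 3, 4}. The reachable pairs whose R-component is accepting are (q0, 0); in each of them the S-component is accepting too, so the product for L(R) \ L(S) (R-component accepting, S-component rejecting) has no reachable accepting pair and the difference is empty.
Hence every string in L(R) is also in L(S).

Yes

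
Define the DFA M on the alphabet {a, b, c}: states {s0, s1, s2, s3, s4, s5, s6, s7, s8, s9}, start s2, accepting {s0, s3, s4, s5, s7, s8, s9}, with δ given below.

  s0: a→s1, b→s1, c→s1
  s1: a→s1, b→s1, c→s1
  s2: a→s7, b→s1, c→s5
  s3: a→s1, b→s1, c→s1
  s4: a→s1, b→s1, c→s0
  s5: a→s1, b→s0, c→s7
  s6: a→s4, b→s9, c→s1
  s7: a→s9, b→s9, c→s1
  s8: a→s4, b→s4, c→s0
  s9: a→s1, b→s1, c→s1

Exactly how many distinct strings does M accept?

The useful subgraph on states {s0, s2, s5, s7, s9} is acyclic, so L(M) is finite; the longest accepting path visits 4 useful states, giving maximum string length 3.
Counting accepting paths from s2 by length: 2 of length 1, 4 of length 2, 2 of length 3. Total 8.

8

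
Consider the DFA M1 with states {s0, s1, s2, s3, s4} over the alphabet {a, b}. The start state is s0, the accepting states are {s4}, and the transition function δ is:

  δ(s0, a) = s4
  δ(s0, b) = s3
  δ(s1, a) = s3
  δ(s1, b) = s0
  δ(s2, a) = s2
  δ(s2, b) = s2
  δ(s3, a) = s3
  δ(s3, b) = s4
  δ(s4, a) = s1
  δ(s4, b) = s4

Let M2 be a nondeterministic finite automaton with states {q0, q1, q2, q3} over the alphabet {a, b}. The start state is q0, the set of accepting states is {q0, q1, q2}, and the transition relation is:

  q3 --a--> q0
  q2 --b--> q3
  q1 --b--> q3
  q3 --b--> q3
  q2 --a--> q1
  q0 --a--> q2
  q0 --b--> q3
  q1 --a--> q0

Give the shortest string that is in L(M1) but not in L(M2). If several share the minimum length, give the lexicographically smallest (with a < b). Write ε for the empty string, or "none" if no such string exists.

The string ab is accepted by M1 but not by M2.
No shorter string lies in the difference, and ab is the lexicographically first length-2 string in L(M1) \ L(M2).

ab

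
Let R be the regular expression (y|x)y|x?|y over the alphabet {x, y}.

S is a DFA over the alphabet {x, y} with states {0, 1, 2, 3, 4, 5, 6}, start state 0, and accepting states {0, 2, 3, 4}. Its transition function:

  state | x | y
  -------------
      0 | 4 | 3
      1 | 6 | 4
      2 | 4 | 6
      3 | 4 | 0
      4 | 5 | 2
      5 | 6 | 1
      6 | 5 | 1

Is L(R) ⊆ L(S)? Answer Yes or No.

Yes

Converting the expression R to a DFA (subset construction, then merging equivalent states) gives the minimal DFA with states {r0, r1, r2, r3}, start state r0, accepting states {r0, r1, r3} and transitions r0: x→r1, y→r1; r1: x→r2, y→r3; r2: x→r2, y→r2; r3: x→r2, y→r2.
Exploring the product automaton R × S from the start pair (r0, 0), following both machines on each input symbol, reaches 12 state pairs: (r0, 0), (r1, 4), (r1, 3), (r2, 5), (r3, 2), (r2, 4), (r3, 0), (r2, 6), (r2, 1), (r2, 2), (r2, 3), (r2, 0).
R accepts in {r0, r1, r3} and S accepts in {0, 2, 3, 4}. The reachable pairs whose R-component is accepting are (r0, 0), (r1, 4), (r1, 3), (r3, 2), (r3, 0); in each of them the S-component is accepting too, so the product for L(R) \ L(S) (R-component accepting, S-component rejecting) has no reachable accepting pair and the difference is empty.
Hence every string in L(R) is also in L(S).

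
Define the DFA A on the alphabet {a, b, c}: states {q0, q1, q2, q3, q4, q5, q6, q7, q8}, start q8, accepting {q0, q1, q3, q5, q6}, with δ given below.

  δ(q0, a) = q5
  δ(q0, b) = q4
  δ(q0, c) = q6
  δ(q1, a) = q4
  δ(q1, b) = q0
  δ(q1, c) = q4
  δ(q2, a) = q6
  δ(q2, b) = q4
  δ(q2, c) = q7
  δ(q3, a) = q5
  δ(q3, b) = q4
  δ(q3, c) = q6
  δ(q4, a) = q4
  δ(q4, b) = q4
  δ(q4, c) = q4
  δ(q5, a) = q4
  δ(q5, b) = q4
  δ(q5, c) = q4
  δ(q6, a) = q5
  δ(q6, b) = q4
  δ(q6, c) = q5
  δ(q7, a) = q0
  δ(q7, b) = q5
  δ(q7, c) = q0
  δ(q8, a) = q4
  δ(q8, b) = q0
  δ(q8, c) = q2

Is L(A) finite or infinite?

The useful states (reachable from q8 and able to reach an accepting state) are {q0, q2, q5, q6, q7, q8}.
Restricted to these states the transition graph has no cycle, so every accepting path has bounded length and L is finite.

finite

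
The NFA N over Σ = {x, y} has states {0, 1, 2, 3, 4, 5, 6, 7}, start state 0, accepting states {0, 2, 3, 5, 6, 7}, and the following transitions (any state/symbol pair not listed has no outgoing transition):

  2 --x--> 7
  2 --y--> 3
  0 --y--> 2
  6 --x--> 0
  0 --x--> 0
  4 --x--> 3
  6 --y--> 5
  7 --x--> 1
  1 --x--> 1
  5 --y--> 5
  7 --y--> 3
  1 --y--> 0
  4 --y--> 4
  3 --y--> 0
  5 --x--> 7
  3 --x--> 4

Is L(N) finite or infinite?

infinite

State 0 is reachable from the start and can reach an accepting state, and it lies on the cycle 0 → 0.
Traversing that cycle any number of times yields accepted strings of unbounded length, so the language is infinite.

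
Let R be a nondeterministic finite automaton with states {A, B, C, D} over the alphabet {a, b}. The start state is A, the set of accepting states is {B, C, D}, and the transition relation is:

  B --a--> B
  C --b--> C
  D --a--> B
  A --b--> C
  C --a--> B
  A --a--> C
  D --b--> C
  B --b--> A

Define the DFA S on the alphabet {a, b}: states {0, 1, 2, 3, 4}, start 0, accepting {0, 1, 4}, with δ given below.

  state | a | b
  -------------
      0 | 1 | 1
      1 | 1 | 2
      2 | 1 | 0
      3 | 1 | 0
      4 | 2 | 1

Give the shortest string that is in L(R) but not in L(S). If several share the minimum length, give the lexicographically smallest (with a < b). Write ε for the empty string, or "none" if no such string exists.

The string ab is accepted by R but not by S.
No shorter string lies in the difference, and ab is the lexicographically first length-2 string in L(R) \ L(S).

ab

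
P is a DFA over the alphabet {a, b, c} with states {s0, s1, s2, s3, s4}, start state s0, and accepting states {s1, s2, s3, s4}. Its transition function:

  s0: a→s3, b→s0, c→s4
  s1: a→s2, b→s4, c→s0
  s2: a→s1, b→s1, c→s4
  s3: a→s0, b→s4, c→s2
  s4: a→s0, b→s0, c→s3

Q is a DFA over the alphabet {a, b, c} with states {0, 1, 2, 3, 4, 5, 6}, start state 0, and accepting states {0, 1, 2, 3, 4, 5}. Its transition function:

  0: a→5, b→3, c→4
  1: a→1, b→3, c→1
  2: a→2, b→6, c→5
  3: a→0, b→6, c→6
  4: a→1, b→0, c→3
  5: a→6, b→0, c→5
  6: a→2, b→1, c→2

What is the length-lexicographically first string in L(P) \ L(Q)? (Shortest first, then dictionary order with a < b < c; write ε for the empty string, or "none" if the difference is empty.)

The string bc is accepted by P but not by Q.
No shorter string lies in the difference, and bc is the lexicographically first length-2 string in L(P) \ L(Q).

bc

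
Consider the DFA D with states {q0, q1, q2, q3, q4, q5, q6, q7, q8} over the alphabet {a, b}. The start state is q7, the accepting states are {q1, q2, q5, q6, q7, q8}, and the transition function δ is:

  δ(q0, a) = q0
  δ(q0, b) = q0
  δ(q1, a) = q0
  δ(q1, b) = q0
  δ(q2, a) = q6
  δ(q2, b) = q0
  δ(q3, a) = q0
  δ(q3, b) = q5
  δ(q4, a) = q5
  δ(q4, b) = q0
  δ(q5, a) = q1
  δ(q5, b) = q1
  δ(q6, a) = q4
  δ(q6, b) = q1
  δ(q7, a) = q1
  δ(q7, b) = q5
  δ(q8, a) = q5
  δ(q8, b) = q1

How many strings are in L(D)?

The useful subgraph on states {q1, q5, q7} is acyclic, so L(D) is finite; the longest accepting path visits 3 useful states, giving maximum string length 2.
Counting accepting paths from q7 by length: 1 of length 0, 2 of length 1, 2 of length 2. Total 5.

5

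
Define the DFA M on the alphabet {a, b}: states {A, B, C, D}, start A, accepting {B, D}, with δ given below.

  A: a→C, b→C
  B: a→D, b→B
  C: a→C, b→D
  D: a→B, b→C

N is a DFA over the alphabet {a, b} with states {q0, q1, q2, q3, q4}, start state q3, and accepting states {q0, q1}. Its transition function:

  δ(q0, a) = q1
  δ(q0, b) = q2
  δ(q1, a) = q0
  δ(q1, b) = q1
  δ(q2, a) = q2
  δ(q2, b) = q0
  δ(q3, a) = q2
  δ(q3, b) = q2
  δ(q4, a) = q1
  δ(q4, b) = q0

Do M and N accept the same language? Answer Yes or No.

Exploring the product automaton M × N from the start pair (A, q3), following both machines on each input symbol, reaches 4 state pairs: (A, q3), (C, q2), (D, q0), (B, q1).
M accepts in {B, D} and N accepts in {q0, q1}. In every reachable pair the two components are either both accepting — (D, q0), (B, q1) — or both non-accepting, so no string is accepted by exactly one of the machines: L(M) \ L(N) and L(N) \ L(M) are both empty.
Hence every string is accepted by M iff it is accepted by N, and the two languages coincide.

Yes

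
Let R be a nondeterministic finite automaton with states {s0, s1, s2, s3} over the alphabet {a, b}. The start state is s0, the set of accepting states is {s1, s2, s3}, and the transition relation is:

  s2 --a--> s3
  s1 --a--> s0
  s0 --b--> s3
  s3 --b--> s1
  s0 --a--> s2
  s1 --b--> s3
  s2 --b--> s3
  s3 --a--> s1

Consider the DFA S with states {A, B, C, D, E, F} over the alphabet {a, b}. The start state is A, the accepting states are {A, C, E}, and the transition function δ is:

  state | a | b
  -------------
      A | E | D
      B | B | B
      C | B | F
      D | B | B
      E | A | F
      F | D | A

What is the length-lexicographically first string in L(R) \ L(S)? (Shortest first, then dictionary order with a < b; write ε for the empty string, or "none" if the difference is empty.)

b

The string b is accepted by R but not by S.
No shorter string lies in the difference, and b is the lexicographically first length-1 string in L(R) \ L(S).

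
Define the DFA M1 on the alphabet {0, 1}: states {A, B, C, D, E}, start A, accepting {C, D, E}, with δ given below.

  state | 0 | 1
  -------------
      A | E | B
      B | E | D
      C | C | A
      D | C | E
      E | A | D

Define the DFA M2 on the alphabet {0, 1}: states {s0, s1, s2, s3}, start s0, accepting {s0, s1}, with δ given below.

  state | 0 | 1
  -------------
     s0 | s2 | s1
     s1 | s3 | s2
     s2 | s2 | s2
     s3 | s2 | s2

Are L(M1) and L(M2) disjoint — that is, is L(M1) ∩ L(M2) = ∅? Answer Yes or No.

Yes

Exploring the product automaton M1 × M2 from the start pair (A, s0), following both machines on each input symbol, reaches 8 state pairs: (A, s0), (E, s2), (B, s1), (A, s2), (D, s2), (E, s3), (B, s2), (C, s2).
M1 accepts in {C, D, E} and M2 accepts in {s0, s1}; no reachable pair has both components accepting, so no string drives both machines to acceptance simultaneously and L(M1) ∩ L(M2) = ∅.
So no string is accepted by both, and the intersection is empty.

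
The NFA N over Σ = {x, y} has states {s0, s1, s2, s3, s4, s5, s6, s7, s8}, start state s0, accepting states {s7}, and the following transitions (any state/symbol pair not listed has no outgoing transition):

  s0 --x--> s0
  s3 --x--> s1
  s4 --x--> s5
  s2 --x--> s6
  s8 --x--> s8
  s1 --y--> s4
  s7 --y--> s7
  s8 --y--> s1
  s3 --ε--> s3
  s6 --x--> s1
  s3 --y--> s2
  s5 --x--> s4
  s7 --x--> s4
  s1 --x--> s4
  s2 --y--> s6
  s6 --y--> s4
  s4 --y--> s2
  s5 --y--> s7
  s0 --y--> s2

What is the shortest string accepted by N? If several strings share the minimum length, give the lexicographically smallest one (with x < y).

A breadth-first search from s0 reaches an accepting state first via the path s0 → s2 → s6 → s4 → s5 → s7 on input yxyxy.
No string of length < 5 is accepted (BFS exhausts all shorter strings without reaching an accepting state), and yxyxy is the lexicographically least accepting string of length 5.

yxyxy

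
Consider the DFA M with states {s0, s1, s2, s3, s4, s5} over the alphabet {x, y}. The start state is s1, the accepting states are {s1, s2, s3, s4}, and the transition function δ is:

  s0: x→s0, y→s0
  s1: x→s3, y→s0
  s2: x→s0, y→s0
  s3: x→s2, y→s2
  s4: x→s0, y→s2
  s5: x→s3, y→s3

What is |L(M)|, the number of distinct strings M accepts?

The useful subgraph on states {s1, s2, s3} is acyclic, so L(M) is finite; the longest accepting path visits 3 useful states, giving maximum string length 2.
Counting accepting paths from s1 by length: 1 of length 0, 1 of length 1, 2 of length 2. Total 4.

4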